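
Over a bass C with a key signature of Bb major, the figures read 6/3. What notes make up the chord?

A third above C in this key is Eb.
A sixth above C in this key is A.
Together with the bass C, this spells A diminished in first inversion.

C, Eb, A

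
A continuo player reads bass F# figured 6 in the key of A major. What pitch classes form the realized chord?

F#, A, D

The written figures 6 are shorthand for 6/3: the 3 is implied.
A third above F# in this key is A.
A sixth above F# in this key is D.
Together with the bass F#, this spells D major in first inversion.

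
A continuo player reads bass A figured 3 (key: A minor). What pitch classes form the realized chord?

A, C, E

The written figures 3 are shorthand for 5/3: the 5 is implied.
A third above A in this key is C.
A fifth above A in this key is E.
Together with the bass A, this spells A minor in root position.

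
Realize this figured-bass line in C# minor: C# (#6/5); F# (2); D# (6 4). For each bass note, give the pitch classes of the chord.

C# (#6/5/3): C#, E, G#, A#.
F# (6/4/2): F#, G#, B, D#.
D# (6/4): D#, G#, B.

C#, E, G#, A# | F#, G#, B, D# | D#, G#, B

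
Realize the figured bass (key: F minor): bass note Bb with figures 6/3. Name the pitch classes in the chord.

Bb, Db, G

A third above Bb in this key is Db.
A sixth above Bb in this key is G.
Together with the bass Bb, this spells G diminished in first inversion.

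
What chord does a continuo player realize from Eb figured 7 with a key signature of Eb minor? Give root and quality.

The figures 7 indicate a seventh chord in root position.
In root position the bass is the root, so the root is Eb.
The chord tones are Eb, Gb, Bb, Db, giving Eb minor seventh.

Eb minor seventh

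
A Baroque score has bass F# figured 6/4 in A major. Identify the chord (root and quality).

The figures 6/4 indicate a triad in second inversion.
In second inversion the root lies a fourth above the bass: a fourth above F# in A major is B.
The chord tones are F#, B, D, giving B minor.

B minor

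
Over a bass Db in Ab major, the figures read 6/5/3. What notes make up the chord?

Db, F, Ab, Bb

A third above Db in this key is F.
A fifth above Db in this key is Ab.
A sixth above Db in this key is Bb.
Together with the bass Db, this spells Bb minor seventh in first inversion.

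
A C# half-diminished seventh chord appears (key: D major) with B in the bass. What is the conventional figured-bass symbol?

4/2

B is the seventh of C# half-diminished seventh, so the chord is in third inversion.
A seventh chord in third inversion is figured 6/4/2, conventionally abbreviated 4/2.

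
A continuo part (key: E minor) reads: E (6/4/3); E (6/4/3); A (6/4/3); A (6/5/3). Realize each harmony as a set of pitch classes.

E (6/4/3): E, G, A, C.
E (6/4/3): E, G, A, C.
A (6/4/3): A, C, D, F#.
A (6/5/3): A, C, E, F#.

E, G, A, C | E, G, A, C | A, C, D, F# | A, C, E, F#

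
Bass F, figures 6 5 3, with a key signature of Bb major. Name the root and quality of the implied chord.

D minor seventh

The figures 6 5 3 indicate a seventh chord in first inversion.
In first inversion the root lies a sixth above the bass: a sixth above F in Bb major is D.
The chord tones are F, A, C, D, giving D minor seventh.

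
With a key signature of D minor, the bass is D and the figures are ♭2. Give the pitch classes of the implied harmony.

D, Eb, G, Bb

The written figures ♭2 are shorthand for 6/4/2: the 6/4 are implied.
A second above D in this key is E, lowered to Eb by the flat.
A fourth above D in this key is G.
A sixth above D in this key is Bb.
Together with the bass D, this spells Eb major seventh in third inversion.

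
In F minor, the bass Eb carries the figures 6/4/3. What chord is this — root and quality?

The figures 6/4/3 indicate a seventh chord in second inversion.
In second inversion the root lies a fourth above the bass: a fourth above Eb in F minor is Ab.
The chord tones are Eb, G, Ab, C, giving Ab major seventh.

Ab major seventh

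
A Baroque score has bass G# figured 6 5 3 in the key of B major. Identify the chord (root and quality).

E major seventh

The figures 6 5 3 indicate a seventh chord in first inversion.
In first inversion the root lies a sixth above the bass: a sixth above G# in B major is E.
The chord tones are G#, B, D#, E, giving E major seventh.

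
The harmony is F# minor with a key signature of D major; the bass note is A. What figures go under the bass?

A is the third of F# minor, so the chord is in first inversion.
A triad in first inversion is figured 6/3, conventionally abbreviated 6.

6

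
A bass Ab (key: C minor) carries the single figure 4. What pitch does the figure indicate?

Counting 3 letter steps above Ab lands on D; in C minor, that letter is D.

D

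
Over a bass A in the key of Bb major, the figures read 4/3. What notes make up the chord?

The written figures 4/3 are shorthand for 6/4/3: the 6 is implied.
A third above A in this key is C.
A fourth above A in this key is D.
A sixth above A in this key is F.
Together with the bass A, this spells D minor seventh in second inversion.

A, C, D, F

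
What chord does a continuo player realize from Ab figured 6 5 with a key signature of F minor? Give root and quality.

The figures 6 5 indicate a seventh chord in first inversion.
In first inversion the root lies a sixth above the bass: a sixth above Ab in F minor is F.
The chord tones are Ab, C, Eb, F, giving F minor seventh.

F minor seventh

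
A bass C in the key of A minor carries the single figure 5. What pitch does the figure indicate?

Counting 4 letter steps above C lands on G; in A minor, that letter is G.

G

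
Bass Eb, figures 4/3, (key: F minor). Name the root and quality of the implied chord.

Ab major seventh

The figures 4/3 indicate a seventh chord in second inversion.
In second inversion the root lies a fourth above the bass: a fourth above Eb in F minor is Ab.
The chord tones are Eb, G, Ab, C, giving Ab major seventh.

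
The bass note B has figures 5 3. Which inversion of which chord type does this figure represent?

Intervals of 5/3 above the bass form a triad; the bass is the root, so this is root position.

triad, root position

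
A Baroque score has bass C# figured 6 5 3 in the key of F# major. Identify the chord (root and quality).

The figures 6 5 3 indicate a seventh chord in first inversion.
In first inversion the root lies a sixth above the bass: a sixth above C# in F# major is A#.
The chord tones are C#, E#, G#, A#, giving A# minor seventh.

A# minor seventh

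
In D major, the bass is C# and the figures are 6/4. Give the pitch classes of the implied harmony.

C#, F#, A

A fourth above C# in this key is F#.
A sixth above C# in this key is A.
Together with the bass C#, this spells F# minor in second inversion.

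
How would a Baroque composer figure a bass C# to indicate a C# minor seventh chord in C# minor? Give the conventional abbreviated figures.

7

C# is the root of C# minor seventh, so the chord is in root position.
A seventh chord in root position is figured 7/5/3, conventionally abbreviated 7.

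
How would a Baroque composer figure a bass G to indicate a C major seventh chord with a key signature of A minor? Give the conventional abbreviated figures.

G is the fifth of C major seventh, so the chord is in second inversion.
A seventh chord in second inversion is figured 6/4/3, conventionally abbreviated 4/3.

4/3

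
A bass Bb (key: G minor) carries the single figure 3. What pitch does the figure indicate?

Counting 2 letter steps above Bb lands on D; in G minor, that letter is D.

D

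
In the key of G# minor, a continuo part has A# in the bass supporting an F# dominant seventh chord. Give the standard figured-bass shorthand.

A# is the third of F# dominant seventh, so the chord is in first inversion.
A seventh chord in first inversion is figured 6/5/3, conventionally abbreviated 6/5.

6/5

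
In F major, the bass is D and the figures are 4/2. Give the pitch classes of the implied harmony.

The written figures 4/2 are shorthand for 6/4/2: the 6 is implied.
A second above D in this key is E.
A fourth above D in this key is G.
A sixth above D in this key is Bb.
Together with the bass D, this spells E half-diminished seventh in third inversion.

D, E, G, Bb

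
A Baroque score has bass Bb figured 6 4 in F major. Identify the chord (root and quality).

E diminished

The figures 6 4 indicate a triad in second inversion.
In second inversion the root lies a fourth above the bass: a fourth above Bb in F major is E.
The chord tones are Bb, E, G, giving E diminished.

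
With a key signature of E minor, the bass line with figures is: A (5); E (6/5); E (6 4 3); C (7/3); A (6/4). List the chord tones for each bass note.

A, C, E | E, G, B, C | E, G, A, C | C, E, G, B | A, D, F#

A (5/3): A, C, E.
E (6/5/3): E, G, B, C.
E (6/4/3): E, G, A, C.
C (7/5/3): C, E, G, B.
A (6/4): A, D, F#.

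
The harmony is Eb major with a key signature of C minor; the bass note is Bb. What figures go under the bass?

6/4

Bb is the fifth of Eb major, so the chord is in second inversion.
A triad in second inversion is figured 6/4, conventionally abbreviated 6/4.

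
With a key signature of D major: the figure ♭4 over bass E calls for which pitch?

Counting 3 letter steps above E lands on A; in D major, that letter is A.
The b4 figure lowers it a semitone, giving Ab.

Ab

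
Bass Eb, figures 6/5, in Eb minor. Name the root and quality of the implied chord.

Cb major seventh

The figures 6/5 indicate a seventh chord in first inversion.
In first inversion the root lies a sixth above the bass: a sixth above Eb in Eb minor is Cb.
The chord tones are Eb, Gb, Bb, Cb, giving Cb major seventh.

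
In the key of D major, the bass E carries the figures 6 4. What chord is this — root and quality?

The figures 6 4 indicate a triad in second inversion.
In second inversion the root lies a fourth above the bass: a fourth above E in D major is A.
The chord tones are E, A, C#, giving A major.

A major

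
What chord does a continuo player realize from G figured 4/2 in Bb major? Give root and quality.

A half-diminished seventh

The figures 4/2 indicate a seventh chord in third inversion.
In third inversion the root lies a second above the bass: a second above G in Bb major is A.
The chord tones are G, A, C, Eb, giving A half-diminished seventh.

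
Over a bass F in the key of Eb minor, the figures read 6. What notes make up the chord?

The written figures 6 are shorthand for 6/3: the 3 is implied.
A third above F in this key is Ab.
A sixth above F in this key is Db.
Together with the bass F, this spells Db major in first inversion.

F, Ab, Db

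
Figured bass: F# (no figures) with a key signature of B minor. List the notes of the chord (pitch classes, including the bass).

F#, A, C#

An unfigured bass implies 5/3.
A third above F# in this key is A.
A fifth above F# in this key is C#.
Together with the bass F#, this spells F# minor in root position.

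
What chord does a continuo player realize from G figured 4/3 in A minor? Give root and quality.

The figures 4/3 indicate a seventh chord in second inversion.
In second inversion the root lies a fourth above the bass: a fourth above G in A minor is C.
The chord tones are G, B, C, E, giving C major seventh.

C major seventh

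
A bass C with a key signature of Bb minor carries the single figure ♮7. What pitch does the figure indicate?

Counting 6 letter steps above C lands on B; in Bb minor, that letter is Bb.
The ♮7 figure makes it natural, giving B.

B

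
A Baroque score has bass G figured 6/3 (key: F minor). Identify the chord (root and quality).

The figures 6/3 indicate a triad in first inversion.
In first inversion the root lies a sixth above the bass: a sixth above G in F minor is Eb.
The chord tones are G, Bb, Eb, giving Eb major.

Eb major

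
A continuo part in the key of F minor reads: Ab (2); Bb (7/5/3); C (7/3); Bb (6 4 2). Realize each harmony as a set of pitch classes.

Ab, Bb, Db, F | Bb, Db, F, Ab | C, Eb, G, Bb | Bb, C, Eb, G

Ab (6/4/2): Ab, Bb, Db, F.
Bb (7/5/3): Bb, Db, F, Ab.
C (7/5/3): C, Eb, G, Bb.
Bb (6/4/2): Bb, C, Eb, G.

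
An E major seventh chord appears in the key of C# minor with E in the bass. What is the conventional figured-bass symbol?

E is the root of E major seventh, so the chord is in root position.
A seventh chord in root position is figured 7/5/3, conventionally abbreviated 7.

7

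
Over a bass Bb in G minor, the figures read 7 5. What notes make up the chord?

Bb, D, F, A

The written figures 7 5 are shorthand for 7/5/3: the 3 is implied.
A third above Bb in this key is D.
A fifth above Bb in this key is F.
A seventh above Bb in this key is A.
Together with the bass Bb, this spells Bb major seventh in root position.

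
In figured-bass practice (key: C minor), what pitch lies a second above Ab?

Counting 1 letter step above Ab lands on B; in C minor, that letter is Bb.

Bb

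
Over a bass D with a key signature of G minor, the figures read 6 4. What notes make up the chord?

A fourth above D in this key is G.
A sixth above D in this key is Bb.
Together with the bass D, this spells G minor in second inversion.

D, G, Bb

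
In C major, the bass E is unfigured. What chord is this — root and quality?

An unfigured bass indicates a triad in root position.
In root position the bass is the root, so the root is E.
The chord tones are E, G, B, giving E minor.

E minor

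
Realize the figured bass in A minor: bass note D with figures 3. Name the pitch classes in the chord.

The written figures 3 are shorthand for 5/3: the 5 is implied.
A third above D in this key is F.
A fifth above D in this key is A.
Together with the bass D, this spells D minor in root position.

D, F, A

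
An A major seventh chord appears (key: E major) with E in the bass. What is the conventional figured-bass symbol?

E is the fifth of A major seventh, so the chord is in second inversion.
A seventh chord in second inversion is figured 6/4/3, conventionally abbreviated 4/3.

4/3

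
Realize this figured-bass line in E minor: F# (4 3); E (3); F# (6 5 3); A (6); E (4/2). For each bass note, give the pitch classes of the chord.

F# (6/4/3): F#, A, B, D.
E (5/3): E, G, B.
F# (6/5/3): F#, A, C, D.
A (6/3): A, C, F#.
E (6/4/2): E, F#, A, C.

F#, A, B, D | E, G, B | F#, A, C, D | A, C, F# | E, F#, A, C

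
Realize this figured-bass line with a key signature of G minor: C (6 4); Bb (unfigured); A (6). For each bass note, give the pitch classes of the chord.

C, F, A | Bb, D, F | A, C, F

C (6/4): C, F, A.
Bb (5/3): Bb, D, F.
A (6/3): A, C, F.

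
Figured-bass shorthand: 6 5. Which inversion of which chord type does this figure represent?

seventh chord, first inversion

6 5 is shorthand for 6/5/3.
Intervals of 6/5/3 above the bass form a seventh chord; the bass is the third, so this is first inversion.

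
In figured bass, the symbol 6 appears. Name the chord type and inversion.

6 is shorthand for 6/3.
Intervals of 6/3 above the bass form a triad; the bass is the third, so this is first inversion.

triad, first inversion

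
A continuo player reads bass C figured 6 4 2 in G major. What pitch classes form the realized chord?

A second above C in this key is D.
A fourth above C in this key is F#.
A sixth above C in this key is A.
Together with the bass C, this spells D dominant seventh in third inversion.

C, D, F#, A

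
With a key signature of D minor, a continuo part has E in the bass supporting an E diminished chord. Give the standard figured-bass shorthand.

no figures

E is the root of E diminished, so the chord is in root position.
A triad in root position is figured 5/3, conventionally abbreviated (no figures — root-position triad).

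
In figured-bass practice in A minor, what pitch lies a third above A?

Counting 2 letter steps above A lands on C; in A minor, that letter is C.

C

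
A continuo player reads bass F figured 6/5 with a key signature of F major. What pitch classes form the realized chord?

The written figures 6/5 are shorthand for 6/5/3: the 3 is implied.
A third above F in this key is A.
A fifth above F in this key is C.
A sixth above F in this key is D.
Together with the bass F, this spells D minor seventh in first inversion.

F, A, C, D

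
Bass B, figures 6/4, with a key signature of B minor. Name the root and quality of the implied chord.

The figures 6/4 indicate a triad in second inversion.
In second inversion the root lies a fourth above the bass: a fourth above B in B minor is E.
The chord tones are B, E, G, giving E minor.

E minor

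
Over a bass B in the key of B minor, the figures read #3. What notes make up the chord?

The written figures #3 are shorthand for 5/3: the 5 is implied.
A third above B in this key is D, raised to D# by the sharp.
A fifth above B in this key is F#.
Together with the bass B, this spells B major in root position.

B, D#, F#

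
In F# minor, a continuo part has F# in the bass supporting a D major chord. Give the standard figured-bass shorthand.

F# is the third of D major, so the chord is in first inversion.
A triad in first inversion is figured 6/3, conventionally abbreviated 6.

6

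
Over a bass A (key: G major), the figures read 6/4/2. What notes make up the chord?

A, B, D, F#

A second above A in this key is B.
A fourth above A in this key is D.
A sixth above A in this key is F#.
Together with the bass A, this spells B minor seventh in third inversion.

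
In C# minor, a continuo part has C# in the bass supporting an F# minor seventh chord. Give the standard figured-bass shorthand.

4/3

C# is the fifth of F# minor seventh, so the chord is in second inversion.
A seventh chord in second inversion is figured 6/4/3, conventionally abbreviated 4/3.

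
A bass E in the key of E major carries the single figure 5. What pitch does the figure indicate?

Counting 4 letter steps above E lands on B; in E major, that letter is B.

B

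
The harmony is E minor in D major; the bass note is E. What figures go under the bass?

E is the root of E minor, so the chord is in root position.
A triad in root position is figured 5/3, conventionally abbreviated (no figures — root-position triad).

no figures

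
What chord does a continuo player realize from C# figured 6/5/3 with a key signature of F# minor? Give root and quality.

A major seventh

The figures 6/5/3 indicate a seventh chord in first inversion.
In first inversion the root lies a sixth above the bass: a sixth above C# in F# minor is A.
The chord tones are C#, E, G#, A, giving A major seventh.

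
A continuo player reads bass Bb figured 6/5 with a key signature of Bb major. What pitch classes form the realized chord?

Bb, D, F, G

The written figures 6/5 are shorthand for 6/5/3: the 3 is implied.
A third above Bb in this key is D.
A fifth above Bb in this key is F.
A sixth above Bb in this key is G.
Together with the bass Bb, this spells G minor seventh in first inversion.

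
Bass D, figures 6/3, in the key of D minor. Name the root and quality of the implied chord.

The figures 6/3 indicate a triad in first inversion.
In first inversion the root lies a sixth above the bass: a sixth above D in D minor is Bb.
The chord tones are D, F, Bb, giving Bb major.

Bb major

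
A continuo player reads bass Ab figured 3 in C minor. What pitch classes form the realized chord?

The written figures 3 are shorthand for 5/3: the 5 is implied.
A third above Ab in this key is C.
A fifth above Ab in this key is Eb.
Together with the bass Ab, this spells Ab major in root position.

Ab, C, Eb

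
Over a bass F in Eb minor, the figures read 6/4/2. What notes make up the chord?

F, Gb, Bb, Db

A second above F in this key is Gb.
A fourth above F in this key is Bb.
A sixth above F in this key is Db.
Together with the bass F, this spells Gb major seventh in third inversion.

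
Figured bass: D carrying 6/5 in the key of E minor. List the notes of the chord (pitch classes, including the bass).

D, F#, A, B

The written figures 6/5 are shorthand for 6/5/3: the 3 is implied.
A third above D in this key is F#.
A fifth above D in this key is A.
A sixth above D in this key is B.
Together with the bass D, this spells B minor seventh in first inversion.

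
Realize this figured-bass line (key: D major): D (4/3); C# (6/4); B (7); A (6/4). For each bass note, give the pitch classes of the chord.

D, F#, G, B | C#, F#, A | B, D, F#, A | A, D, F#

D (6/4/3): D, F#, G, B.
C# (6/4): C#, F#, A.
B (7/5/3): B, D, F#, A.
A (6/4): A, D, F#.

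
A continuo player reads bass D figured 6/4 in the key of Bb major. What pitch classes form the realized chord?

A fourth above D in this key is G.
A sixth above D in this key is Bb.
Together with the bass D, this spells G minor in second inversion.

D, G, Bb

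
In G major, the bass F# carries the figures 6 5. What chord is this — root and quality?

The figures 6 5 indicate a seventh chord in first inversion.
In first inversion the root lies a sixth above the bass: a sixth above F# in G major is D.
The chord tones are F#, A, C, D, giving D dominant seventh.

D dominant seventh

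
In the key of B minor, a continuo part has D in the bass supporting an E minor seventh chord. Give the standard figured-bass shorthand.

D is the seventh of E minor seventh, so the chord is in third inversion.
A seventh chord in third inversion is figured 6/4/2, conventionally abbreviated 4/2.

4/2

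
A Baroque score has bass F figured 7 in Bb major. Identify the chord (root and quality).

F dominant seventh

The figures 7 indicate a seventh chord in root position.
In root position the bass is the root, so the root is F.
The chord tones are F, A, C, Eb, giving F dominant seventh.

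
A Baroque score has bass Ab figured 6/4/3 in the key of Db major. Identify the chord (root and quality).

Db major seventh

The figures 6/4/3 indicate a seventh chord in second inversion.
In second inversion the root lies a fourth above the bass: a fourth above Ab in Db major is Db.
The chord tones are Ab, C, Db, F, giving Db major seventh.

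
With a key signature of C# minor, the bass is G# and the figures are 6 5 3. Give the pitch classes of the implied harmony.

A third above G# in this key is B.
A fifth above G# in this key is D#.
A sixth above G# in this key is E.
Together with the bass G#, this spells E major seventh in first inversion.

G#, B, D#, E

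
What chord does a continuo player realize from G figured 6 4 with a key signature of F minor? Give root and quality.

The figures 6 4 indicate a triad in second inversion.
In second inversion the root lies a fourth above the bass: a fourth above G in F minor is C.
The chord tones are G, C, Eb, giving C minor.

C minor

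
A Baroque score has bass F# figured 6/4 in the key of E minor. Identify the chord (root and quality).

The figures 6/4 indicate a triad in second inversion.
In second inversion the root lies a fourth above the bass: a fourth above F# in E minor is B.
The chord tones are F#, B, D, giving B minor.

B minor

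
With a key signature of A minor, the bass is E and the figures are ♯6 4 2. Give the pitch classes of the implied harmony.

E, F, A, C#

A second above E in this key is F.
A fourth above E in this key is A.
A sixth above E in this key is C, raised to C# by the sharp.
Together with the bass E, this spells F augmented major seventh in third inversion.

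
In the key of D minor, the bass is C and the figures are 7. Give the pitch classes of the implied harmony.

C, E, G, Bb

The written figures 7 are shorthand for 7/5/3: the 5/3 are implied.
A third above C in this key is E.
A fifth above C in this key is G.
A seventh above C in this key is Bb.
Together with the bass C, this spells C dominant seventh in root position.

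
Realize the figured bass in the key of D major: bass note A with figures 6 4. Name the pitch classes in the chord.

A, D, F#

A fourth above A in this key is D.
A sixth above A in this key is F#.
Together with the bass A, this spells D major in second inversion.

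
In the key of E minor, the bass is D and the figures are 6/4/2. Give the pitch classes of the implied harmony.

A second above D in this key is E.
A fourth above D in this key is G.
A sixth above D in this key is B.
Together with the bass D, this spells E minor seventh in third inversion.

D, E, G, B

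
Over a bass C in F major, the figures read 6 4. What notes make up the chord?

C, F, A

A fourth above C in this key is F.
A sixth above C in this key is A.
Together with the bass C, this spells F major in second inversion.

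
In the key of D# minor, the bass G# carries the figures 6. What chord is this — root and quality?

The figures 6 indicate a triad in first inversion.
In first inversion the root lies a sixth above the bass: a sixth above G# in D# minor is E#.
The chord tones are G#, B, E#, giving E# diminished.

E# diminished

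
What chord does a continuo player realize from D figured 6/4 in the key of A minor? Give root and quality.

The figures 6/4 indicate a triad in second inversion.
In second inversion the root lies a fourth above the bass: a fourth above D in A minor is G.
The chord tones are D, G, B, giving G major.

G major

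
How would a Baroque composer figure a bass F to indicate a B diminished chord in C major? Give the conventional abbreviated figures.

F is the fifth of B diminished, so the chord is in second inversion.
A triad in second inversion is figured 6/4, conventionally abbreviated 6/4.

6/4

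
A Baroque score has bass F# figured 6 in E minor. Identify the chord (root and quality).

D major

The figures 6 indicate a triad in first inversion.
In first inversion the root lies a sixth above the bass: a sixth above F# in E minor is D.
The chord tones are F#, A, D, giving D major.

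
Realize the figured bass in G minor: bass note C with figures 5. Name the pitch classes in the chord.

The written figures 5 are shorthand for 5/3: the 3 is implied.
A third above C in this key is Eb.
A fifth above C in this key is G.
Together with the bass C, this spells C minor in root position.

C, Eb, G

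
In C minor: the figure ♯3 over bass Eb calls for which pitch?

G#

Counting 2 letter steps above Eb lands on G; in C minor, that letter is G.
The #3 figure raises it a semitone, giving G#.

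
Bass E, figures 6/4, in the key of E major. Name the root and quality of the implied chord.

A major

The figures 6/4 indicate a triad in second inversion.
In second inversion the root lies a fourth above the bass: a fourth above E in E major is A.
The chord tones are E, A, C#, giving A major.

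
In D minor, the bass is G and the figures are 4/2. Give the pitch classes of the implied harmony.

G, A, C, E

The written figures 4/2 are shorthand for 6/4/2: the 6 is implied.
A second above G in this key is A.
A fourth above G in this key is C.
A sixth above G in this key is E.
Together with the bass G, this spells A minor seventh in third inversion.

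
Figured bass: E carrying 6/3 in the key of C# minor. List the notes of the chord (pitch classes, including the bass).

A third above E in this key is G#.
A sixth above E in this key is C#.
Together with the bass E, this spells C# minor in first inversion.

E, G#, C#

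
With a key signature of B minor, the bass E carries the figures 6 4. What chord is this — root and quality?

A major

The figures 6 4 indicate a triad in second inversion.
In second inversion the root lies a fourth above the bass: a fourth above E in B minor is A.
The chord tones are E, A, C#, giving A major.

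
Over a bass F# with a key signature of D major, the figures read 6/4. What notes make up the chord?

F#, B, D

A fourth above F# in this key is B.
A sixth above F# in this key is D.
Together with the bass F#, this spells B minor in second inversion.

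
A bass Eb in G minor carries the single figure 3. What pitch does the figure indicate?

G

Counting 2 letter steps above Eb lands on G; in G minor, that letter is G.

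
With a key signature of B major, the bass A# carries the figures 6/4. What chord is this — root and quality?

The figures 6/4 indicate a triad in second inversion.
In second inversion the root lies a fourth above the bass: a fourth above A# in B major is D#.
The chord tones are A#, D#, F#, giving D# minor.

D# minor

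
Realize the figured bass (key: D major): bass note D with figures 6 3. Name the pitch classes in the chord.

D, F#, B

A third above D in this key is F#.
A sixth above D in this key is B.
Together with the bass D, this spells B minor in first inversion.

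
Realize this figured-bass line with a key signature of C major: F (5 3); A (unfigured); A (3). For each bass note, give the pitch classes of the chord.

F, A, C | A, C, E | A, C, E

F (5/3): F, A, C.
A (5/3): A, C, E.
A (5/3): A, C, E.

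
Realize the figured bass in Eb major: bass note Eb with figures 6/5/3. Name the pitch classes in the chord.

Eb, G, Bb, C

A third above Eb in this key is G.
A fifth above Eb in this key is Bb.
A sixth above Eb in this key is C.
Together with the bass Eb, this spells C minor seventh in first inversion.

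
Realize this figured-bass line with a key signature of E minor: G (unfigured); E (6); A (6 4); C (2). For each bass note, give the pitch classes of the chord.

G, B, D | E, G, C | A, D, F# | C, D, F#, A

G (5/3): G, B, D.
E (6/3): E, G, C.
A (6/4): A, D, F#.
C (6/4/2): C, D, F#, A.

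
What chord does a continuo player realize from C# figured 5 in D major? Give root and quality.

The figures 5 indicate a triad in root position.
In root position the bass is the root, so the root is C#.
The chord tones are C#, E, G, giving C# diminished.

C# diminished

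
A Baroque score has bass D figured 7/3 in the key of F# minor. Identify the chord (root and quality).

D major seventh

The figures 7/3 indicate a seventh chord in root position.
In root position the bass is the root, so the root is D.
The chord tones are D, F#, A, C#, giving D major seventh.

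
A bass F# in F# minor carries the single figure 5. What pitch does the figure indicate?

C#

Counting 4 letter steps above F# lands on C; in F# minor, that letter is C#.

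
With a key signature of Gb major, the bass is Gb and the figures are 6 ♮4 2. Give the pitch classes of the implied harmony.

Gb, Ab, C, Eb

A second above Gb in this key is Ab.
A fourth above Gb in this key is Cb, made natural (C) by the ♮ figure.
A sixth above Gb in this key is Eb.
Together with the bass Gb, this spells Ab dominant seventh in third inversion.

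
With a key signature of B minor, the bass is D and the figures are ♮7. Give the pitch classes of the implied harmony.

D, F#, A, C

The written figures ♮7 are shorthand for 7/5/3: the 5/3 are implied.
A third above D in this key is F#.
A fifth above D in this key is A.
A seventh above D in this key is C#, made natural (C) by the ♮ figure.
Together with the bass D, this spells D dominant seventh in root position.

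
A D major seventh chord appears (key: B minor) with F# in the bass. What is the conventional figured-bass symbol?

F# is the third of D major seventh, so the chord is in first inversion.
A seventh chord in first inversion is figured 6/5/3, conventionally abbreviated 6/5.

6/5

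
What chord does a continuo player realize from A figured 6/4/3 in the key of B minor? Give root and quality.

D major seventh

The figures 6/4/3 indicate a seventh chord in second inversion.
In second inversion the root lies a fourth above the bass: a fourth above A in B minor is D.
The chord tones are A, C#, D, F#, giving D major seventh.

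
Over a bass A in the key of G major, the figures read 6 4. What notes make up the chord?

A, D, F#

A fourth above A in this key is D.
A sixth above A in this key is F#.
Together with the bass A, this spells D major in second inversion.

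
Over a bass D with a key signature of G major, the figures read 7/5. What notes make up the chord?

The written figures 7/5 are shorthand for 7/5/3: the 3 is implied.
A third above D in this key is F#.
A fifth above D in this key is A.
A seventh above D in this key is C.
Together with the bass D, this spells D dominant seventh in root position.

D, F#, A, C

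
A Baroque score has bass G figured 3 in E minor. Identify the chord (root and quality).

The figures 3 indicate a triad in root position.
In root position the bass is the root, so the root is G.
The chord tones are G, B, D, giving G major.

G major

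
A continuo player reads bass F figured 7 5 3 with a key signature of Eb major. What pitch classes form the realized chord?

F, Ab, C, Eb

A third above F in this key is Ab.
A fifth above F in this key is C.
A seventh above F in this key is Eb.
Together with the bass F, this spells F minor seventh in root position.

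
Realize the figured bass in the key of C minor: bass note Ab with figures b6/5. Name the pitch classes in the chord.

Ab, C, Eb, Fb

The written figures b6/5 are shorthand for 6/5/3: the 3 is implied.
A third above Ab in this key is C.
A fifth above Ab in this key is Eb.
A sixth above Ab in this key is F, lowered to Fb by the flat.
Together with the bass Ab, this spells Fb augmented major seventh in first inversion.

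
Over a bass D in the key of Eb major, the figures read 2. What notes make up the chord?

The written figures 2 are shorthand for 6/4/2: the 6/4 are implied.
A second above D in this key is Eb.
A fourth above D in this key is G.
A sixth above D in this key is Bb.
Together with the bass D, this spells Eb major seventh in third inversion.

D, Eb, G, Bb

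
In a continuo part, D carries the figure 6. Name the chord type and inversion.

triad, first inversion

6 is shorthand for 6/3.
Intervals of 6/3 above the bass form a triad; the bass is the third, so this is first inversion.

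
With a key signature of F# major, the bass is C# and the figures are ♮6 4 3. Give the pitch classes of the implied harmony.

C#, E#, F#, A

A third above C# in this key is E#.
A fourth above C# in this key is F#.
A sixth above C# in this key is A#, made natural (A) by the ♮ figure.
Together with the bass C#, this spells F# minor-major seventh in second inversion.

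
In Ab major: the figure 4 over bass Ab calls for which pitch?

Counting 3 letter steps above Ab lands on D; in Ab major, that letter is Db.

Db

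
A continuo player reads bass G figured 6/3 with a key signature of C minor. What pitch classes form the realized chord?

A third above G in this key is Bb.
A sixth above G in this key is Eb.
Together with the bass G, this spells Eb major in first inversion.

G, Bb, Eb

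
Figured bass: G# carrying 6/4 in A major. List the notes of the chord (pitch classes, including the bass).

A fourth above G# in this key is C#.
A sixth above G# in this key is E.
Together with the bass G#, this spells C# minor in second inversion.

G#, C#, E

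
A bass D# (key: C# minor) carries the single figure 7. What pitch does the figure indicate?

Counting 6 letter steps above D# lands on C; in C# minor, that letter is C#.

C#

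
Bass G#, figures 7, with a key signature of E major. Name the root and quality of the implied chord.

The figures 7 indicate a seventh chord in root position.
In root position the bass is the root, so the root is G#.
The chord tones are G#, B, D#, F#, giving G# minor seventh.

G# minor seventh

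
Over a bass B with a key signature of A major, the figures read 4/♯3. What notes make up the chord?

The written figures 4/♯3 are shorthand for 6/4/3: the 6 is implied.
A third above B in this key is D, raised to D# by the sharp.
A fourth above B in this key is E.
A sixth above B in this key is G#.
Together with the bass B, this spells E major seventh in second inversion.

B, D#, E, G#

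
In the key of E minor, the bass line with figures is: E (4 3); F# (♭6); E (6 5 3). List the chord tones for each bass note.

E (6/4/3): E, G, A, C.
F# (b6/3): F#, A, Db.
E (6/5/3): E, G, B, C.

E, G, A, C | F#, A, Db | E, G, B, C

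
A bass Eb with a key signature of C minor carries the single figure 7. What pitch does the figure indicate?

Counting 6 letter steps above Eb lands on D; in C minor, that letter is D.

D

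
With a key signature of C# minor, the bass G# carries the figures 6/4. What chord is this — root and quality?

C# minor

The figures 6/4 indicate a triad in second inversion.
In second inversion the root lies a fourth above the bass: a fourth above G# in C# minor is C#.
The chord tones are G#, C#, E, giving C# minor.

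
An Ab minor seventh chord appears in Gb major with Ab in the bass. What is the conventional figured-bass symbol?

Ab is the root of Ab minor seventh, so the chord is in root position.
A seventh chord in root position is figured 7/5/3, conventionally abbreviated 7.

7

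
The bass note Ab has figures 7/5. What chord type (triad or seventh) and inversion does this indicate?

seventh chord, root position

7/5 is shorthand for 7/5/3.
Intervals of 7/5/3 above the bass form a seventh chord; the bass is the root, so this is root position.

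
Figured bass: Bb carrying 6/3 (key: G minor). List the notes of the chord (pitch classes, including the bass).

A third above Bb in this key is D.
A sixth above Bb in this key is G.
Together with the bass Bb, this spells G minor in first inversion.

Bb, D, G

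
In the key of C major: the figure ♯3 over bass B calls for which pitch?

D#

Counting 2 letter steps above B lands on D; in C major, that letter is D.
The #3 figure raises it a semitone, giving D#.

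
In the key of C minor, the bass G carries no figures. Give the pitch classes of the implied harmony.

An unfigured bass implies 5/3.
A third above G in this key is Bb.
A fifth above G in this key is D.
Together with the bass G, this spells G minor in root position.

G, Bb, D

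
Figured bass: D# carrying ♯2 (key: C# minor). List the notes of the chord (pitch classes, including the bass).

D#, E#, G#, B

The written figures ♯2 are shorthand for 6/4/2: the 6/4 are implied.
A second above D# in this key is E, raised to E# by the sharp.
A fourth above D# in this key is G#.
A sixth above D# in this key is B.
Together with the bass D#, this spells E# half-diminished seventh in third inversion.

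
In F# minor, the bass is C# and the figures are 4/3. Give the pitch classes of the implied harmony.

The written figures 4/3 are shorthand for 6/4/3: the 6 is implied.
A third above C# in this key is E.
A fourth above C# in this key is F#.
A sixth above C# in this key is A.
Together with the bass C#, this spells F# minor seventh in second inversion.

C#, E, F#, A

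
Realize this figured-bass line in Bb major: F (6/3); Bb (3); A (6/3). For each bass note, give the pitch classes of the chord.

F (6/3): F, A, D.
Bb (5/3): Bb, D, F.
A (6/3): A, C, F.

F, A, D | Bb, D, F | A, C, F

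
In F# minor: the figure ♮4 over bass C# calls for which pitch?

Counting 3 letter steps above C# lands on F; in F# minor, that letter is F#.
The ♮4 figure makes it natural, giving F.

F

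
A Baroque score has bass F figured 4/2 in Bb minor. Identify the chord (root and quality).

The figures 4/2 indicate a seventh chord in third inversion.
In third inversion the root lies a second above the bass: a second above F in Bb minor is Gb.
The chord tones are F, Gb, Bb, Db, giving Gb major seventh.

Gb major seventh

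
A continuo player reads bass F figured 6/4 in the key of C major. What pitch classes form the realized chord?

F, B, D

A fourth above F in this key is B.
A sixth above F in this key is D.
Together with the bass F, this spells B diminished in second inversion.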